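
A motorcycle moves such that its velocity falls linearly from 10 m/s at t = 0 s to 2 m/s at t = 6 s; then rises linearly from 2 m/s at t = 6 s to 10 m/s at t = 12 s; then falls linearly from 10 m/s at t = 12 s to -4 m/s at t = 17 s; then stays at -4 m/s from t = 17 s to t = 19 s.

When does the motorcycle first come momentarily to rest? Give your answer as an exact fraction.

v changes sign on 12–17 s (from 10 to -4); the graph is linear there, so v = 0 at t = 12 + (-10)·(17 − 12)/(-4 − 10) = 109/7 s.

t = 109/7 s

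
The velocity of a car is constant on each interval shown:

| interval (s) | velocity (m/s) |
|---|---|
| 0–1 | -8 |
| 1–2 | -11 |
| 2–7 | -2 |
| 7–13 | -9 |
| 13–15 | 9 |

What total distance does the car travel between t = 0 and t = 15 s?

Total distance travelled is ∫|v| dt — sum the magnitudes of each area piece.
0–1 s: |-8| × 1 = 8 m
1–2 s: |-11| × 1 = 11 m
2–7 s: |-2| × 5 = 10 m
7–13 s: |-9| × 6 = 54 m
13–15 s: |9| × 2 = 18 m
Total distance = 101 m

101 m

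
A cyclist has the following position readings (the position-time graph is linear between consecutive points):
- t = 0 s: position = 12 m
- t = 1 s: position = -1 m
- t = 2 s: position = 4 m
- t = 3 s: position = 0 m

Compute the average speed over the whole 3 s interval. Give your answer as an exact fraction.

22/3 m/s

Average speed = (total path length)/(elapsed time); on a piecewise-linear x-t graph the path length is Σ|Δx|.
0–1 s: |Δx| = |-1 − 12| = 13 m
1–2 s: |Δx| = |4 − -1| = 5 m
2–3 s: |Δx| = |0 − 4| = 4 m
Total path = 22 m; average speed = 22/3 = 22/3 m/s.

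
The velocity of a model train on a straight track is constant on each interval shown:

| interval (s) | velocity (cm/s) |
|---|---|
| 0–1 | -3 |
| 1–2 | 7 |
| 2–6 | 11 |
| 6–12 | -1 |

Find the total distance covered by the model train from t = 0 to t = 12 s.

Distance (not displacement) is the total path length: add the absolute areas under v-t.
0–1 s: |-3| × 1 = 3 cm
1–2 s: |7| × 1 = 7 cm
2–6 s: |11| × 4 = 44 cm
6–12 s: |-1| × 6 = 6 cm
Total distance = 60 cm

60 cm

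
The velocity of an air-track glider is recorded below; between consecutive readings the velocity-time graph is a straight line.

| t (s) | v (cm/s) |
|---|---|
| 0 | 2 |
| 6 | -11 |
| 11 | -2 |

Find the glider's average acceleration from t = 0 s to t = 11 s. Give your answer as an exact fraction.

Average acceleration = Δv/Δt = (-2 − 2)/(11 − 0) = -4/11 cm/s².

-4/11 cm/s²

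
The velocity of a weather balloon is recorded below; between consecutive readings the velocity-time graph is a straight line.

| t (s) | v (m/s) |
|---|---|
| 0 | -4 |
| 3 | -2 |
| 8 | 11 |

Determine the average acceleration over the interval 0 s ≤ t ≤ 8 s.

1.875 m/s²

Average acceleration = Δv/Δt = (11 − -4)/(8 − 0) = 1.875 m/s².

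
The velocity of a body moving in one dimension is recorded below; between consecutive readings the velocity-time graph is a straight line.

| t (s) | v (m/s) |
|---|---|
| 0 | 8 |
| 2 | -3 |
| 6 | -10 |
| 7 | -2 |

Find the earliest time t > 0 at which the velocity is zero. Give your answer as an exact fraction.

v changes sign on 0–2 s (from 8 to -3); the graph is linear there, so v = 0 at t = 0 + (-8)·(2 − 0)/(-3 − 8) = 16/11 s.

t = 16/11 s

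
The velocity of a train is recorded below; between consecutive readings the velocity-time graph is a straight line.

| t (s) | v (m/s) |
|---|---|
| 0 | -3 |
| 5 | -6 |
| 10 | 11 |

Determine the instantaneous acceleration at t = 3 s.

Acceleration is the slope of the v-t graph on 0–5 s: (-6 − -3)/(5 − 0) = -0.6 m/s².

-0.6 m/s²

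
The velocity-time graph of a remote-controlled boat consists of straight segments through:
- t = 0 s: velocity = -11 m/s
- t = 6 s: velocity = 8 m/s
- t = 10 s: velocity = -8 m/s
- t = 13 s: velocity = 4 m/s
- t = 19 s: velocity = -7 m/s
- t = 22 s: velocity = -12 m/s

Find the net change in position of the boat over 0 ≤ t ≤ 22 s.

Displacement is the signed area under the v-t curve.
0–6 s: ½(-11 + 8)(6) = -9 m
6–10 s: ½(8 + -8)(4) = 0 m
10–13 s: ½(-8 + 4)(3) = -6 m
13–19 s: ½(4 + -7)(6) = -9 m
19–22 s: ½(-7 + -12)(3) = -28.5 m
Net displacement = -52.5 m

-52.5 m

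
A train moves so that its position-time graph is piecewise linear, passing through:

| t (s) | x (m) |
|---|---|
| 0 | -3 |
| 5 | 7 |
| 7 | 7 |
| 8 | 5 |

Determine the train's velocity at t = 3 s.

2 m/s

Velocity is the slope of the x-t graph on 0–5 s: (7 − -3)/(5 − 0) = 2 m/s.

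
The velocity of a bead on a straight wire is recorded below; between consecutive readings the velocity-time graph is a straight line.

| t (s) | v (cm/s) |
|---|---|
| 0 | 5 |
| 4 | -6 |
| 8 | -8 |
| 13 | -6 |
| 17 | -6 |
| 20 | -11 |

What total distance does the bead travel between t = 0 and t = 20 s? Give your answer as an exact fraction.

Distance (not displacement) is the total path length: add the absolute areas under v-t.
0–4 s: v = 0 at t = 20/11 s; triangle areas 50/11 + 72/11 = 122/11 cm
4–8 s: |½(-6 + -8)(4)| = 28 cm
8–13 s: |½(-8 + -6)(5)| = 35 cm
13–17 s: |-6| × 4 = 24 cm
17–20 s: |½(-6 + -11)(3)| = 25.5 cm
Total distance = 2719/22 cm

2719/22 cm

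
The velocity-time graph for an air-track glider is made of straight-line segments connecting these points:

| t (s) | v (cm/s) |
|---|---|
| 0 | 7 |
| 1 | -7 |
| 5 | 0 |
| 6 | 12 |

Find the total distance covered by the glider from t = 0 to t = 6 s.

23.5 cm

Total distance travelled is ∫|v| dt — sum the magnitudes of each area piece.
0–1 s: v = 0 at t = 0.5 s; triangle areas 1.75 + 1.75 = 3.5 cm
1–5 s: |½(-7 + 0)(4)| = 14 cm
5–6 s: |½(0 + 12)(1)| = 6 cm
Total distance = 23.5 cm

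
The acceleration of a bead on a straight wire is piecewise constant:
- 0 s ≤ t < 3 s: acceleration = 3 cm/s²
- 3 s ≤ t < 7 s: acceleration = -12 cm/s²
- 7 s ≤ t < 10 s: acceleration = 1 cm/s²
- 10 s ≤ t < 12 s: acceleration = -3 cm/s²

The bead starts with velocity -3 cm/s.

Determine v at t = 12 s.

Δv equals the area under the a-t graph; then v = v₀ + Δv.
0–3 s: 3 × 3 = 9 cm/s
3–7 s: -12 × 4 = -48 cm/s
7–10 s: 1 × 3 = 3 cm/s
10–12 s: -3 × 2 = -6 cm/s
Δv = -42 cm/s, so v(12) = -3 + (-42) = -45 cm/s.

-45 cm/s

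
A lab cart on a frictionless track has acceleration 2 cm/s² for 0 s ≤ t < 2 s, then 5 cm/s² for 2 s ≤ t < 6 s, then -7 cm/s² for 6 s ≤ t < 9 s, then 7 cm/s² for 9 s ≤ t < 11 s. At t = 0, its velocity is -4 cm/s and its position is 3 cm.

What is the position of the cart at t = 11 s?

79.5 cm

On each constant-a segment, Δv = aΔt and Δx = v₀Δt + ½aΔt²; chain segment to segment.
0–2 s: v starts -4 cm/s; Δx = -4·2 + ½·2·2² = -4 cm; v ends 0 cm/s.
2–6 s: v starts 0 cm/s; Δx = 0·4 + ½·5·4² = 40 cm; v ends 20 cm/s.
6–9 s: v starts 20 cm/s; Δx = 20·3 + ½·-7·3² = 28.5 cm; v ends -1 cm/s.
9–11 s: v starts -1 cm/s; Δx = -1·2 + ½·7·2² = 12 cm; v ends 13 cm/s.
x(11) = 3 + Σ Δx = 79.5 cm.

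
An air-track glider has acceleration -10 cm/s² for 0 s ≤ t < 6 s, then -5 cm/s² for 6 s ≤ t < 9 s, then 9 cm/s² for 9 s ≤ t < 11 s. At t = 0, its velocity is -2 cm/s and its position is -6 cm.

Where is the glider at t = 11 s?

On each constant-a segment, Δv = aΔt and Δx = v₀Δt + ½aΔt²; chain segment to segment.
0–6 s: v starts -2 cm/s; Δx = -2·6 + ½·-10·6² = -192 cm; v ends -62 cm/s.
6–9 s: v starts -62 cm/s; Δx = -62·3 + ½·-5·3² = -208.5 cm; v ends -77 cm/s.
9–11 s: v starts -77 cm/s; Δx = -77·2 + ½·9·2² = -136 cm; v ends -59 cm/s.
x(11) = -6 + Σ Δx = -542.5 cm.

-542.5 cm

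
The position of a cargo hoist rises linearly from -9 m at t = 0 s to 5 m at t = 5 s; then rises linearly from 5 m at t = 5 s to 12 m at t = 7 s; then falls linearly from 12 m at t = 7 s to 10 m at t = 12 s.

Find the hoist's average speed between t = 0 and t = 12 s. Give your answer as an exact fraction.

Average speed = (total path length)/(elapsed time); on a piecewise-linear x-t graph the path length is Σ|Δx|.
0–5 s: |Δx| = |5 − -9| = 14 m
5–7 s: |Δx| = |12 − 5| = 7 m
7–12 s: |Δx| = |10 − 12| = 2 m
Total path = 23 m; average speed = 23/12 = 23/12 m/s.

23/12 m/s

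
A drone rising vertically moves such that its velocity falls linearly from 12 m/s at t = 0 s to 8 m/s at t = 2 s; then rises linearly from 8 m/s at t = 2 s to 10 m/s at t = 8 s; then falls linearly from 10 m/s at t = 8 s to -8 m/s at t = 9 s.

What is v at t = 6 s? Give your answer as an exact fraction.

28/3 m/s

On 2–8 s the graph is linear from 8 to 10 m/s: v(6) = 8 + (10 − 8)·(6 − 2)/(8 − 2) = 28/3 m/s.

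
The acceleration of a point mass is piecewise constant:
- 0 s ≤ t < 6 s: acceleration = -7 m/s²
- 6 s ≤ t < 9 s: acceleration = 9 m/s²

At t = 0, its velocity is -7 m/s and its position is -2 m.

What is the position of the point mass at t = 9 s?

On each constant-a segment, Δv = aΔt and Δx = v₀Δt + ½aΔt²; chain segment to segment.
0–6 s: v starts -7 m/s; Δx = -7·6 + ½·-7·6² = -168 m; v ends -49 m/s.
6–9 s: v starts -49 m/s; Δx = -49·3 + ½·9·3² = -106.5 m; v ends -22 m/s.
x(9) = -2 + Σ Δx = -276.5 m.

-276.5 m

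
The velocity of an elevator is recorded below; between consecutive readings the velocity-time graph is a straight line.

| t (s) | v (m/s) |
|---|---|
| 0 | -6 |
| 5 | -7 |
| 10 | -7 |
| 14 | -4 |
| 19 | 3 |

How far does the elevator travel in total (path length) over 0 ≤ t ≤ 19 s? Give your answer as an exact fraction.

Total distance travelled is ∫|v| dt — sum the magnitudes of each area piece.
0–5 s: |½(-6 + -7)(5)| = 32.5 m
5–10 s: |-7| × 5 = 35 m
10–14 s: |½(-7 + -4)(4)| = 22 m
14–19 s: v = 0 at t = 118/7 s; triangle areas 40/7 + 45/14 = 125/14 m
Total distance = 689/7 m

689/7 m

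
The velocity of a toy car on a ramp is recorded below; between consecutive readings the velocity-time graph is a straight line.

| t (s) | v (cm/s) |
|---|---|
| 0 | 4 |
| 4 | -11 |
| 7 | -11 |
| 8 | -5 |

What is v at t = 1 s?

On 0–4 s the graph is linear from 4 to -11 cm/s: v(1) = 4 + (-11 − 4)·(1 − 0)/(4 − 0) = 0.25 cm/s.

0.25 cm/s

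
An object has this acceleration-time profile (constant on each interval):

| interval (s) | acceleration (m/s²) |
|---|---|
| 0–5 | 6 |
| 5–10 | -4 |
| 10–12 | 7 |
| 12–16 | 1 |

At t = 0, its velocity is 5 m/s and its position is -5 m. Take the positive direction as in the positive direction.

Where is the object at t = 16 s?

On each constant-a segment, Δv = aΔt and Δx = v₀Δt + ½aΔt²; chain segment to segment.
0–5 s: v starts 5 m/s; Δx = 5·5 + ½·6·5² = 100 m; v ends 35 m/s.
5–10 s: v starts 35 m/s; Δx = 35·5 + ½·-4·5² = 125 m; v ends 15 m/s.
10–12 s: v starts 15 m/s; Δx = 15·2 + ½·7·2² = 44 m; v ends 29 m/s.
12–16 s: v starts 29 m/s; Δx = 29·4 + ½·1·4² = 124 m; v ends 33 m/s.
x(16) = -5 + Σ Δx = 388 m.

388 m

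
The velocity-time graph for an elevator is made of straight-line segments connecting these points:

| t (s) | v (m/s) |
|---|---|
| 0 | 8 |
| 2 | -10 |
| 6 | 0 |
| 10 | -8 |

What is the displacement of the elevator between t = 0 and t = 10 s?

-38 m

Displacement is the signed area under the v-t curve.
0–2 s: ½(8 + -10)(2) = -2 m
2–6 s: ½(-10 + 0)(4) = -20 m
6–10 s: ½(0 + -8)(4) = -16 m
Net displacement = -38 m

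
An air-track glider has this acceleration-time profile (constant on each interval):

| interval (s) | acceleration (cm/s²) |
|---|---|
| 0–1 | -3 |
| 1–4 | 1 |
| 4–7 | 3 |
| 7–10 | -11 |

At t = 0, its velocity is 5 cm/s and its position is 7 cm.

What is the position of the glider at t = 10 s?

On each constant-a segment, Δv = aΔt and Δx = v₀Δt + ½aΔt²; chain segment to segment.
0–1 s: v starts 5 cm/s; Δx = 5·1 + ½·-3·1² = 3.5 cm; v ends 2 cm/s.
1–4 s: v starts 2 cm/s; Δx = 2·3 + ½·1·3² = 10.5 cm; v ends 5 cm/s.
4–7 s: v starts 5 cm/s; Δx = 5·3 + ½·3·3² = 28.5 cm; v ends 14 cm/s.
7–10 s: v starts 14 cm/s; Δx = 14·3 + ½·-11·3² = -7.5 cm; v ends -19 cm/s.
x(10) = 7 + Σ Δx = 42 cm.

42 cm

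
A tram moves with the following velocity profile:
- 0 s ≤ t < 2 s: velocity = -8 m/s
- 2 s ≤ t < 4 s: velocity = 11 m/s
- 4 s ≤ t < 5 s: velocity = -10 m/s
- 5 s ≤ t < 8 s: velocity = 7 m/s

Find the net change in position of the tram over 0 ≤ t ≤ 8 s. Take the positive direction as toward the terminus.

17 m

Displacement is the signed area under the v-t curve.
0–2 s: -8 × 2 = -16 m
2–4 s: 11 × 2 = 22 m
4–5 s: -10 × 1 = -10 m
5–8 s: 7 × 3 = 21 m
Net displacement = 17 m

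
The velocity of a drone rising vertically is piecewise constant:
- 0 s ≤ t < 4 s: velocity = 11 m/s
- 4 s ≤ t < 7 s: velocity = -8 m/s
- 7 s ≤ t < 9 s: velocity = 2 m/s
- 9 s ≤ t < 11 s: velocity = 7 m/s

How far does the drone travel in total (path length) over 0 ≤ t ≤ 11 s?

86 m

Total distance travelled is ∫|v| dt — sum the magnitudes of each area piece.
0–4 s: |11| × 4 = 44 m
4–7 s: |-8| × 3 = 24 m
7–9 s: |2| × 2 = 4 m
9–11 s: |7| × 2 = 14 m
Total distance = 86 m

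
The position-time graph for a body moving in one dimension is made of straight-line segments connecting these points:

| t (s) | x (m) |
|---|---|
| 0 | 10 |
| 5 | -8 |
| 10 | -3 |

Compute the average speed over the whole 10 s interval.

Average speed = (total path length)/(elapsed time); on a piecewise-linear x-t graph the path length is Σ|Δx|.
0–5 s: |Δx| = |-8 − 10| = 18 m
5–10 s: |Δx| = |-3 − -8| = 5 m
Total path = 23 m; average speed = 23/10 = 2.3 m/s.

2.3 m/s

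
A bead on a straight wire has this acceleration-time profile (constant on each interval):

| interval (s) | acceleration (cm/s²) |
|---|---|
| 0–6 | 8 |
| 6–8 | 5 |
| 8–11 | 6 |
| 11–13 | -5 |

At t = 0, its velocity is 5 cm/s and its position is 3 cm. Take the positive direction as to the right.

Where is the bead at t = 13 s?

On each constant-a segment, Δv = aΔt and Δx = v₀Δt + ½aΔt²; chain segment to segment.
0–6 s: v starts 5 cm/s; Δx = 5·6 + ½·8·6² = 174 cm; v ends 53 cm/s.
6–8 s: v starts 53 cm/s; Δx = 53·2 + ½·5·2² = 116 cm; v ends 63 cm/s.
8–11 s: v starts 63 cm/s; Δx = 63·3 + ½·6·3² = 216 cm; v ends 81 cm/s.
11–13 s: v starts 81 cm/s; Δx = 81·2 + ½·-5·2² = 152 cm; v ends 71 cm/s.
x(13) = 3 + Σ Δx = 661 cm.

661 cm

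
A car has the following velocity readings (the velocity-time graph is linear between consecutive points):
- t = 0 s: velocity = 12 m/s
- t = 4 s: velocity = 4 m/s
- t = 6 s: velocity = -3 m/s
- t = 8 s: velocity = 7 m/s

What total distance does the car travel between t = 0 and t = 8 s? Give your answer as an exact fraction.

1448/35 m

Total distance travelled is ∫|v| dt — sum the magnitudes of each area piece.
0–4 s: |½(12 + 4)(4)| = 32 m
4–6 s: v = 0 at t = 36/7 s; triangle areas 16/7 + 9/7 = 25/7 m
6–8 s: v = 0 at t = 6.6 s; triangle areas 0.9 + 4.9 = 5.8 m
Total distance = 1448/35 m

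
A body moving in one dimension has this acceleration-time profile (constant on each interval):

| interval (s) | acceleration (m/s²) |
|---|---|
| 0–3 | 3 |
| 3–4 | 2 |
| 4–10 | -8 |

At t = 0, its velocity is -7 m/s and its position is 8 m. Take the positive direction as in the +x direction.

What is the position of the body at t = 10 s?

On each constant-a segment, Δv = aΔt and Δx = v₀Δt + ½aΔt²; chain segment to segment.
0–3 s: v starts -7 m/s; Δx = -7·3 + ½·3·3² = -7.5 m; v ends 2 m/s.
3–4 s: v starts 2 m/s; Δx = 2·1 + ½·2·1² = 3 m; v ends 4 m/s.
4–10 s: v starts 4 m/s; Δx = 4·6 + ½·-8·6² = -120 m; v ends -44 m/s.
x(10) = 8 + Σ Δx = -116.5 m.

-116.5 m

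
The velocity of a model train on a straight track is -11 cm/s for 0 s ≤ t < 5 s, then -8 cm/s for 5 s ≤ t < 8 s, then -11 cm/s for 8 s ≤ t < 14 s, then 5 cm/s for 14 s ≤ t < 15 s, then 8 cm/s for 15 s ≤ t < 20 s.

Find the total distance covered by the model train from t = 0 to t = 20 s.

190 cm

Distance (not displacement) is the total path length: add the absolute areas under v-t.
0–5 s: |-11| × 5 = 55 cm
5–8 s: |-8| × 3 = 24 cm
8–14 s: |-11| × 6 = 66 cm
14–15 s: |5| × 1 = 5 cm
15–20 s: |8| × 5 = 40 cm
Total distance = 190 cm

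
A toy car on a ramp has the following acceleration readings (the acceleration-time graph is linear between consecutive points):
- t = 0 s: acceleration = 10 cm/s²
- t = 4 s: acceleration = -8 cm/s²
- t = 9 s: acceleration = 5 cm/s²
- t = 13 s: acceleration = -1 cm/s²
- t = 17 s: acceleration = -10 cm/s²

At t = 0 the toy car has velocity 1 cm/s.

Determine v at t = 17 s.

-16.5 cm/s

Δv equals the area under the a-t graph; then v = v₀ + Δv.
0–4 s: ½(10 + -8)(4) = 4 cm/s
4–9 s: ½(-8 + 5)(5) = -7.5 cm/s
9–13 s: ½(5 + -1)(4) = 8 cm/s
13–17 s: ½(-1 + -10)(4) = -22 cm/s
Δv = -17.5 cm/s, so v(17) = 1 + (-17.5) = -16.5 cm/s.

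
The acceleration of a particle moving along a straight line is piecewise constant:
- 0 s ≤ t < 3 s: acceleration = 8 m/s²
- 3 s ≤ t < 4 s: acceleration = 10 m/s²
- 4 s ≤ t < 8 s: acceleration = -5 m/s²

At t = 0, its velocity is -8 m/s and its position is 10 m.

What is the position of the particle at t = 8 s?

On each constant-a segment, Δv = aΔt and Δx = v₀Δt + ½aΔt²; chain segment to segment.
0–3 s: v starts -8 m/s; Δx = -8·3 + ½·8·3² = 12 m; v ends 16 m/s.
3–4 s: v starts 16 m/s; Δx = 16·1 + ½·10·1² = 21 m; v ends 26 m/s.
4–8 s: v starts 26 m/s; Δx = 26·4 + ½·-5·4² = 64 m; v ends 6 m/s.
x(8) = 10 + Σ Δx = 107 m.

107 m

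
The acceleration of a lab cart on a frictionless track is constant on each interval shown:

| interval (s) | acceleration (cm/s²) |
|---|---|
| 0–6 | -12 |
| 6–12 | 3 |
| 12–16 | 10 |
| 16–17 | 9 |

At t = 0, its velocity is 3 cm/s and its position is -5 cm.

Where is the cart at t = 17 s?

On each constant-a segment, Δv = aΔt and Δx = v₀Δt + ½aΔt²; chain segment to segment.
0–6 s: v starts 3 cm/s; Δx = 3·6 + ½·-12·6² = -198 cm; v ends -69 cm/s.
6–12 s: v starts -69 cm/s; Δx = -69·6 + ½·3·6² = -360 cm; v ends -51 cm/s.
12–16 s: v starts -51 cm/s; Δx = -51·4 + ½·10·4² = -124 cm; v ends -11 cm/s.
16–17 s: v starts -11 cm/s; Δx = -11·1 + ½·9·1² = -6.5 cm; v ends -2 cm/s.
x(17) = -5 + Σ Δx = -693.5 cm.

-693.5 cm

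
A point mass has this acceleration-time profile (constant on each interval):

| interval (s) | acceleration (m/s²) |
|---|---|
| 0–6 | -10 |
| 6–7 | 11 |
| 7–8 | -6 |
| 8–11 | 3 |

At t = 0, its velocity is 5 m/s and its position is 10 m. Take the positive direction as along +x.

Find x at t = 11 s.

On each constant-a segment, Δv = aΔt and Δx = v₀Δt + ½aΔt²; chain segment to segment.
0–6 s: v starts 5 m/s; Δx = 5·6 + ½·-10·6² = -150 m; v ends -55 m/s.
6–7 s: v starts -55 m/s; Δx = -55·1 + ½·11·1² = -49.5 m; v ends -44 m/s.
7–8 s: v starts -44 m/s; Δx = -44·1 + ½·-6·1² = -47 m; v ends -50 m/s.
8–11 s: v starts -50 m/s; Δx = -50·3 + ½·3·3² = -136.5 m; v ends -41 m/s.
x(11) = 10 + Σ Δx = -373 m.

-373 m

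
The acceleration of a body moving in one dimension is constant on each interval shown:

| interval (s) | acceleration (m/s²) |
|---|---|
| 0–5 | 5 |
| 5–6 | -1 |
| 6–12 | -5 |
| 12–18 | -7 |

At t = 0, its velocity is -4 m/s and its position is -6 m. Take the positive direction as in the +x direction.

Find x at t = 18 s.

-99 m

On each constant-a segment, Δv = aΔt and Δx = v₀Δt + ½aΔt²; chain segment to segment.
0–5 s: v starts -4 m/s; Δx = -4·5 + ½·5·5² = 42.5 m; v ends 21 m/s.
5–6 s: v starts 21 m/s; Δx = 21·1 + ½·-1·1² = 20.5 m; v ends 20 m/s.
6–12 s: v starts 20 m/s; Δx = 20·6 + ½·-5·6² = 30 m; v ends -10 m/s.
12–18 s: v starts -10 m/s; Δx = -10·6 + ½·-7·6² = -186 m; v ends -52 m/s.
x(18) = -6 + Σ Δx = -99 m.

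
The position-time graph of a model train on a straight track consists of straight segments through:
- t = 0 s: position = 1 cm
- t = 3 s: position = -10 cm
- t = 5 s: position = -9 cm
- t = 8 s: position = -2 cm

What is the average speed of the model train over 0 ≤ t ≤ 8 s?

Average speed = (total path length)/(elapsed time); on a piecewise-linear x-t graph the path length is Σ|Δx|.
0–3 s: |Δx| = |-10 − 1| = 11 cm
3–5 s: |Δx| = |-9 − -10| = 1 cm
5–8 s: |Δx| = |-2 − -9| = 7 cm
Total path = 19 cm; average speed = 19/8 = 2.375 cm/s.

2.375 cm/s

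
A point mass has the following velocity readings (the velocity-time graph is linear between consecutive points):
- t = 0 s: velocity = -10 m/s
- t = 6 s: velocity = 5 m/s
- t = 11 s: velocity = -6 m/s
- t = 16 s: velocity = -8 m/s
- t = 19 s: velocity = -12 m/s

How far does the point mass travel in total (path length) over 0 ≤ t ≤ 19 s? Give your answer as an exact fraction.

Total distance travelled is ∫|v| dt — sum the magnitudes of each area piece.
0–6 s: v = 0 at t = 4 s; triangle areas 20 + 5 = 25 m
6–11 s: v = 0 at t = 91/11 s; triangle areas 125/22 + 90/11 = 305/22 m
11–16 s: |½(-6 + -8)(5)| = 35 m
16–19 s: |½(-8 + -12)(3)| = 30 m
Total distance = 2285/22 m

2285/22 m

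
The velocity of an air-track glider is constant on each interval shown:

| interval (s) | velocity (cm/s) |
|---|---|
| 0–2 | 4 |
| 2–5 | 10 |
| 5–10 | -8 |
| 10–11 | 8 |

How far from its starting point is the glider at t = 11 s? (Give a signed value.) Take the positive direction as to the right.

Net displacement equals the area under the velocity-time graph (areas below the axis count negative).
0–2 s: 4 × 2 = 8 cm
2–5 s: 10 × 3 = 30 cm
5–10 s: -8 × 5 = -40 cm
10–11 s: 8 × 1 = 8 cm
Net displacement = 6 cm

6 cm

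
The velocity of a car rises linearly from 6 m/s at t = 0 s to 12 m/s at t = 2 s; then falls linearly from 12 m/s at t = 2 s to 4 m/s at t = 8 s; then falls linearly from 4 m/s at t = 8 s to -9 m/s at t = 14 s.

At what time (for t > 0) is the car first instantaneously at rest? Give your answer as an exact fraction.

t = 128/13 s

v changes sign on 8–14 s (from 4 to -9); the graph is linear there, so v = 0 at t = 8 + (-4)·(14 − 8)/(-9 − 4) = 128/13 s.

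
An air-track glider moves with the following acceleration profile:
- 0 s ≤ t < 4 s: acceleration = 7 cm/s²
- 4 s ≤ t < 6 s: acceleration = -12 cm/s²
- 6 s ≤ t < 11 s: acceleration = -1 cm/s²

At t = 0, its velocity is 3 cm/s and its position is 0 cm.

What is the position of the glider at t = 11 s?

On each constant-a segment, Δv = aΔt and Δx = v₀Δt + ½aΔt²; chain segment to segment.
0–4 s: v starts 3 cm/s; Δx = 3·4 + ½·7·4² = 68 cm; v ends 31 cm/s.
4–6 s: v starts 31 cm/s; Δx = 31·2 + ½·-12·2² = 38 cm; v ends 7 cm/s.
6–11 s: v starts 7 cm/s; Δx = 7·5 + ½·-1·5² = 22.5 cm; v ends 2 cm/s.
x(11) = 0 + Σ Δx = 128.5 cm.

128.5 cm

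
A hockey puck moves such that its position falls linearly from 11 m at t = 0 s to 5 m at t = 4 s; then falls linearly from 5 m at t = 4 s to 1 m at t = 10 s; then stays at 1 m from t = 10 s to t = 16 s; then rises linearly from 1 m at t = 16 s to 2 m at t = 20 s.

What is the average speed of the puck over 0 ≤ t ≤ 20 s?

Average speed = (total path length)/(elapsed time); on a piecewise-linear x-t graph the path length is Σ|Δx|.
0–4 s: |Δx| = |5 − 11| = 6 m
4–10 s: |Δx| = |1 − 5| = 4 m
10–16 s: |Δx| = |1 − 1| = 0 m
16–20 s: |Δx| = |2 − 1| = 1 m
Total path = 11 m; average speed = 11/20 = 0.55 m/s.

0.55 m/s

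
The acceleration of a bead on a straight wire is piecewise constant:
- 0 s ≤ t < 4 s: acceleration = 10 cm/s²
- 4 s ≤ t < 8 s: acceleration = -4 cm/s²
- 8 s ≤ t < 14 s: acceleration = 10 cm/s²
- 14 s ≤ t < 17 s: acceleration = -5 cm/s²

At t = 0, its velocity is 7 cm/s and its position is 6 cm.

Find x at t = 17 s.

886.5 cm

On each constant-a segment, Δv = aΔt and Δx = v₀Δt + ½aΔt²; chain segment to segment.
0–4 s: v starts 7 cm/s; Δx = 7·4 + ½·10·4² = 108 cm; v ends 47 cm/s.
4–8 s: v starts 47 cm/s; Δx = 47·4 + ½·-4·4² = 156 cm; v ends 31 cm/s.
8–14 s: v starts 31 cm/s; Δx = 31·6 + ½·10·6² = 366 cm; v ends 91 cm/s.
14–17 s: v starts 91 cm/s; Δx = 91·3 + ½·-5·3² = 250.5 cm; v ends 76 cm/s.
x(17) = 6 + Σ Δx = 886.5 cm.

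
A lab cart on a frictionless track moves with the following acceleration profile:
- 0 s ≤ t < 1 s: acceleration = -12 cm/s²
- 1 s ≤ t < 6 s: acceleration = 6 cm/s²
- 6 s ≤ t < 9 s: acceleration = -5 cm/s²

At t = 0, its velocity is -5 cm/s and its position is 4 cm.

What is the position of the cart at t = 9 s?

On each constant-a segment, Δv = aΔt and Δx = v₀Δt + ½aΔt²; chain segment to segment.
0–1 s: v starts -5 cm/s; Δx = -5·1 + ½·-12·1² = -11 cm; v ends -17 cm/s.
1–6 s: v starts -17 cm/s; Δx = -17·5 + ½·6·5² = -10 cm; v ends 13 cm/s.
6–9 s: v starts 13 cm/s; Δx = 13·3 + ½·-5·3² = 16.5 cm; v ends -2 cm/s.
x(9) = 4 + Σ Δx = -0.5 cm.

-0.5 cm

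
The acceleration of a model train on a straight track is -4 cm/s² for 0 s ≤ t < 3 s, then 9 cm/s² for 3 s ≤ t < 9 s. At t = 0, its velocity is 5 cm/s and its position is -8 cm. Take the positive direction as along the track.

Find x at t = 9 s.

109 cm

On each constant-a segment, Δv = aΔt and Δx = v₀Δt + ½aΔt²; chain segment to segment.
0–3 s: v starts 5 cm/s; Δx = 5·3 + ½·-4·3² = -3 cm; v ends -7 cm/s.
3–9 s: v starts -7 cm/s; Δx = -7·6 + ½·9·6² = 120 cm; v ends 47 cm/s.
x(9) = -8 + Σ Δx = 109 cm.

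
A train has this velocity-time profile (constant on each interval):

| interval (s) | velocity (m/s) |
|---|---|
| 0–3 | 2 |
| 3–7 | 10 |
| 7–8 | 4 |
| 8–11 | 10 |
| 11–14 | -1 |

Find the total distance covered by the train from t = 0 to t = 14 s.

Total distance travelled is ∫|v| dt — sum the magnitudes of each area piece.
0–3 s: |2| × 3 = 6 m
3–7 s: |10| × 4 = 40 m
7–8 s: |4| × 1 = 4 m
8–11 s: |10| × 3 = 30 m
11–14 s: |-1| × 3 = 3 m
Total distance = 83 m

83 m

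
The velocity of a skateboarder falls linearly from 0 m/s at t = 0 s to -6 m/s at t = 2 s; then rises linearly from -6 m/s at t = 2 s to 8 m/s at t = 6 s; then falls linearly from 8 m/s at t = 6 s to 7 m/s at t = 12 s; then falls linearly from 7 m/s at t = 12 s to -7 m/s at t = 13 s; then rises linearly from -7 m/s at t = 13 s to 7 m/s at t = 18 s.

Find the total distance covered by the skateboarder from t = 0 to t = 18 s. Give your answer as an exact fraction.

604/7 m

Total distance travelled is ∫|v| dt — sum the magnitudes of each area piece.
0–2 s: |½(0 + -6)(2)| = 6 m
2–6 s: v = 0 at t = 26/7 s; triangle areas 36/7 + 64/7 = 100/7 m
6–12 s: |½(8 + 7)(6)| = 45 m
12–13 s: v = 0 at t = 12.5 s; triangle areas 1.75 + 1.75 = 3.5 m
13–18 s: v = 0 at t = 15.5 s; triangle areas 8.75 + 8.75 = 17.5 m
Total distance = 604/7 m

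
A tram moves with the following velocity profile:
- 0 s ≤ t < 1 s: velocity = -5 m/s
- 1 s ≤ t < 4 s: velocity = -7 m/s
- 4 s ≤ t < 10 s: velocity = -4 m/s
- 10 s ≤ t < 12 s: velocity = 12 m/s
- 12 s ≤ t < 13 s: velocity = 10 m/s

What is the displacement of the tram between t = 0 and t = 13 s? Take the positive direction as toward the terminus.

Displacement is the signed area under the v-t curve.
0–1 s: -5 × 1 = -5 m
1–4 s: -7 × 3 = -21 m
4–10 s: -4 × 6 = -24 m
10–12 s: 12 × 2 = 24 m
12–13 s: 10 × 1 = 10 m
Net displacement = -16 m

-16 m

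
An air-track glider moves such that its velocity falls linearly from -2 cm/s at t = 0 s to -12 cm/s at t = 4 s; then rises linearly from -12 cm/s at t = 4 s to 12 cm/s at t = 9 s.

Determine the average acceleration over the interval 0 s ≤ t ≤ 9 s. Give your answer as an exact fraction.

Average acceleration = Δv/Δt = (12 − -2)/(9 − 0) = 14/9 cm/s².

14/9 cm/s²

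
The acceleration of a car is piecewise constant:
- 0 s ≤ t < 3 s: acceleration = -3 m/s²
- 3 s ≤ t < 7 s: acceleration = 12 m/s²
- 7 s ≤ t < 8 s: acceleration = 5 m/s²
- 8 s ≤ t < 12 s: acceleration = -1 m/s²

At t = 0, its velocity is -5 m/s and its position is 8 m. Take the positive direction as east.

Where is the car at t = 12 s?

204 m

On each constant-a segment, Δv = aΔt and Δx = v₀Δt + ½aΔt²; chain segment to segment.
0–3 s: v starts -5 m/s; Δx = -5·3 + ½·-3·3² = -28.5 m; v ends -14 m/s.
3–7 s: v starts -14 m/s; Δx = -14·4 + ½·12·4² = 40 m; v ends 34 m/s.
7–8 s: v starts 34 m/s; Δx = 34·1 + ½·5·1² = 36.5 m; v ends 39 m/s.
8–12 s: v starts 39 m/s; Δx = 39·4 + ½·-1·4² = 148 m; v ends 35 m/s.
x(12) = 8 + Σ Δx = 204 m.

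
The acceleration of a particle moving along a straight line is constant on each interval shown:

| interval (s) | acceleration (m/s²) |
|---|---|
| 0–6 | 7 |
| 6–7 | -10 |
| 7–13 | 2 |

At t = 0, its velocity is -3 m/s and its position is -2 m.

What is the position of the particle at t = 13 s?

350 m

On each constant-a segment, Δv = aΔt and Δx = v₀Δt + ½aΔt²; chain segment to segment.
0–6 s: v starts -3 m/s; Δx = -3·6 + ½·7·6² = 108 m; v ends 39 m/s.
6–7 s: v starts 39 m/s; Δx = 39·1 + ½·-10·1² = 34 m; v ends 29 m/s.
7–13 s: v starts 29 m/s; Δx = 29·6 + ½·2·6² = 210 m; v ends 41 m/s.
x(13) = -2 + Σ Δx = 350 m.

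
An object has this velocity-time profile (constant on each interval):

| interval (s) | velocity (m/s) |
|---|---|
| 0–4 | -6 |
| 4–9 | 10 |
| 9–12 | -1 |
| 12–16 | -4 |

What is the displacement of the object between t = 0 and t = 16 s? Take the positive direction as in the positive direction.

7 m

Net displacement equals the area under the velocity-time graph (areas below the axis count negative).
0–4 s: -6 × 4 = -24 m
4–9 s: 10 × 5 = 50 m
9–12 s: -1 × 3 = -3 m
12–16 s: -4 × 4 = -16 m
Net displacement = 7 m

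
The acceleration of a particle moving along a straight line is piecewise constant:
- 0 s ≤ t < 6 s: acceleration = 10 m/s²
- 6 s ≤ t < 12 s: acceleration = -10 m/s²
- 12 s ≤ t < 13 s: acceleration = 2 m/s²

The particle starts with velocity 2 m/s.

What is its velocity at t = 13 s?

Δv equals the area under the a-t graph; then v = v₀ + Δv.
0–6 s: 10 × 6 = 60 m/s
6–12 s: -10 × 6 = -60 m/s
12–13 s: 2 × 1 = 2 m/s
Δv = 2 m/s, so v(13) = 2 + (2) = 4 m/s.

4 m/s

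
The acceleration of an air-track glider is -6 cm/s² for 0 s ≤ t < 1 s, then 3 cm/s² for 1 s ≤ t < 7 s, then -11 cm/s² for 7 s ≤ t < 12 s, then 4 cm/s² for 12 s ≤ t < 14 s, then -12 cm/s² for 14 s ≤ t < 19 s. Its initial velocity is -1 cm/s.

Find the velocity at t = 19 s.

Δv equals the area under the a-t graph; then v = v₀ + Δv.
0–1 s: -6 × 1 = -6 cm/s
1–7 s: 3 × 6 = 18 cm/s
7–12 s: -11 × 5 = -55 cm/s
12–14 s: 4 × 2 = 8 cm/s
14–19 s: -12 × 5 = -60 cm/s
Δv = -95 cm/s, so v(19) = -1 + (-95) = -96 cm/s.

-96 cm/s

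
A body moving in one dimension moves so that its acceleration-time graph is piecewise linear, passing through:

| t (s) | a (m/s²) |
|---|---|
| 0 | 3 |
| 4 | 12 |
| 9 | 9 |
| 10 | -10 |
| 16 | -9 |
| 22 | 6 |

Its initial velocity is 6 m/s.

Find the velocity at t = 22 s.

22 m/s

Δv equals the area under the a-t graph; then v = v₀ + Δv.
0–4 s: ½(3 + 12)(4) = 30 m/s
4–9 s: ½(12 + 9)(5) = 52.5 m/s
9–10 s: ½(9 + -10)(1) = -0.5 m/s
10–16 s: ½(-10 + -9)(6) = -57 m/s
16–22 s: ½(-9 + 6)(6) = -9 m/s
Δv = 16 m/s, so v(22) = 6 + (16) = 22 m/s.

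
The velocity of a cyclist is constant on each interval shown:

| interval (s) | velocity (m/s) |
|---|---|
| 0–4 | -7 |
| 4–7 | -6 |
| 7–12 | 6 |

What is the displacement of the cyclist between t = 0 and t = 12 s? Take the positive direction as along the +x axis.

-16 m

Net displacement equals the area under the velocity-time graph (areas below the axis count negative).
0–4 s: -7 × 4 = -28 m
4–7 s: -6 × 3 = -18 m
7–12 s: 6 × 5 = 30 m
Net displacement = -16 m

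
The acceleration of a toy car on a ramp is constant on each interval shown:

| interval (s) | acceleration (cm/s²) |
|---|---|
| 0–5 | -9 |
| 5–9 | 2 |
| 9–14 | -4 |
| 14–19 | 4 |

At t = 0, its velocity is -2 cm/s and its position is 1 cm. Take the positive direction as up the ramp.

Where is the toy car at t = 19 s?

On each constant-a segment, Δv = aΔt and Δx = v₀Δt + ½aΔt²; chain segment to segment.
0–5 s: v starts -2 cm/s; Δx = -2·5 + ½·-9·5² = -122.5 cm; v ends -47 cm/s.
5–9 s: v starts -47 cm/s; Δx = -47·4 + ½·2·4² = -172 cm; v ends -39 cm/s.
9–14 s: v starts -39 cm/s; Δx = -39·5 + ½·-4·5² = -245 cm; v ends -59 cm/s.
14–19 s: v starts -59 cm/s; Δx = -59·5 + ½·4·5² = -245 cm; v ends -39 cm/s.
x(19) = 1 + Σ Δx = -783.5 cm.

-783.5 cm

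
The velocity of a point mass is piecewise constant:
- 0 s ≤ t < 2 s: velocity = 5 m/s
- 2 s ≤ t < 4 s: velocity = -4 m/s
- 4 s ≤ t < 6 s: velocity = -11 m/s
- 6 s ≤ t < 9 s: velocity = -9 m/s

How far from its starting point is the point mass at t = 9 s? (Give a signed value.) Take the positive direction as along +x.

Displacement is the signed area under the v-t curve.
0–2 s: 5 × 2 = 10 m
2–4 s: -4 × 2 = -8 m
4–6 s: -11 × 2 = -22 m
6–9 s: -9 × 3 = -27 m
Net displacement = -47 m

-47 m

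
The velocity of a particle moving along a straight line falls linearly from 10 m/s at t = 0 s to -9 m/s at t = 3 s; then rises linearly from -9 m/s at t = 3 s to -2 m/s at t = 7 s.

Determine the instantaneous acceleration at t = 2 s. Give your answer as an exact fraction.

-19/3 m/s²

Acceleration is the slope of the v-t graph on 0–3 s: (-9 − 10)/(3 − 0) = -19/3 m/s².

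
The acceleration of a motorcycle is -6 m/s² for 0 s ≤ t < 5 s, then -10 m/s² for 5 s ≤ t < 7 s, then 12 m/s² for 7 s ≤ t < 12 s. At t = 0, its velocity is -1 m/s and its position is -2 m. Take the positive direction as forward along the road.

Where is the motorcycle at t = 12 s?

-269 m

On each constant-a segment, Δv = aΔt and Δx = v₀Δt + ½aΔt²; chain segment to segment.
0–5 s: v starts -1 m/s; Δx = -1·5 + ½·-6·5² = -80 m; v ends -31 m/s.
5–7 s: v starts -31 m/s; Δx = -31·2 + ½·-10·2² = -82 m; v ends -51 m/s.
7–12 s: v starts -51 m/s; Δx = -51·5 + ½·12·5² = -105 m; v ends 9 m/s.
x(12) = -2 + Σ Δx = -269 m.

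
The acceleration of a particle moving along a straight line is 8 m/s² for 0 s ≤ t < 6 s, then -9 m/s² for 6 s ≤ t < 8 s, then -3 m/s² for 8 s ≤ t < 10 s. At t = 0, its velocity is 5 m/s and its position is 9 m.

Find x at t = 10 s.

335 m

On each constant-a segment, Δv = aΔt and Δx = v₀Δt + ½aΔt²; chain segment to segment.
0–6 s: v starts 5 m/s; Δx = 5·6 + ½·8·6² = 174 m; v ends 53 m/s.
6–8 s: v starts 53 m/s; Δx = 53·2 + ½·-9·2² = 88 m; v ends 35 m/s.
8–10 s: v starts 35 m/s; Δx = 35·2 + ½·-3·2² = 64 m; v ends 29 m/s.
x(10) = 9 + Σ Δx = 335 m.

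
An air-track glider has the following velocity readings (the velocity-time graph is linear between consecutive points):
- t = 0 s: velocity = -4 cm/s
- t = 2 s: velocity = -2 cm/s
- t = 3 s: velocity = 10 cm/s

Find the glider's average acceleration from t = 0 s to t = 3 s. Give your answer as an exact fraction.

14/3 cm/s²

Average acceleration = Δv/Δt = (10 − -4)/(3 − 0) = 14/3 cm/s².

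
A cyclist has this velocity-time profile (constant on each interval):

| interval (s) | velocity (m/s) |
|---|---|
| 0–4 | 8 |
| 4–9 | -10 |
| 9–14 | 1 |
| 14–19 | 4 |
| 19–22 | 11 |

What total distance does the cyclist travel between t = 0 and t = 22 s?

Total distance travelled is ∫|v| dt — sum the magnitudes of each area piece.
0–4 s: |8| × 4 = 32 m
4–9 s: |-10| × 5 = 50 m
9–14 s: |1| × 5 = 5 m
14–19 s: |4| × 5 = 20 m
19–22 s: |11| × 3 = 33 m
Total distance = 140 m

140 m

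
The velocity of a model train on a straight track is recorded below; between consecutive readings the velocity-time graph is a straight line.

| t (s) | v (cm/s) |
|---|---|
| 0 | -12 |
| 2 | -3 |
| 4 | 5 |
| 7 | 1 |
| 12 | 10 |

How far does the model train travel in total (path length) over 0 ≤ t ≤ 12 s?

55.75 cm

Distance (not displacement) is the total path length: add the absolute areas under v-t.
0–2 s: |½(-12 + -3)(2)| = 15 cm
2–4 s: v = 0 at t = 2.75 s; triangle areas 1.125 + 3.125 = 4.25 cm
4–7 s: |½(5 + 1)(3)| = 9 cm
7–12 s: |½(1 + 10)(5)| = 27.5 cm
Total distance = 55.75 cm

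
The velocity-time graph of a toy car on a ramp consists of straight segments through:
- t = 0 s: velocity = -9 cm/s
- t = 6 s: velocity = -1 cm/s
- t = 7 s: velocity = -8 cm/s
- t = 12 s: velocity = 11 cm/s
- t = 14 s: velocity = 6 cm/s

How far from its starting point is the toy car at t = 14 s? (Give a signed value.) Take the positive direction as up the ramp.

-10 cm

Displacement is the signed area under the v-t curve.
0–6 s: ½(-9 + -1)(6) = -30 cm
6–7 s: ½(-1 + -8)(1) = -4.5 cm
7–12 s: ½(-8 + 11)(5) = 7.5 cm
12–14 s: ½(11 + 6)(2) = 17 cm
Net displacement = -10 cm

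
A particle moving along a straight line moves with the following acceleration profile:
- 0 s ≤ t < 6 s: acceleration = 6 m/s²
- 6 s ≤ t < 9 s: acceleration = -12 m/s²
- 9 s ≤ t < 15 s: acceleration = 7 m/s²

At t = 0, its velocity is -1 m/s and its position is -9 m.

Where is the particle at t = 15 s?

On each constant-a segment, Δv = aΔt and Δx = v₀Δt + ½aΔt²; chain segment to segment.
0–6 s: v starts -1 m/s; Δx = -1·6 + ½·6·6² = 102 m; v ends 35 m/s.
6–9 s: v starts 35 m/s; Δx = 35·3 + ½·-12·3² = 51 m; v ends -1 m/s.
9–15 s: v starts -1 m/s; Δx = -1·6 + ½·7·6² = 120 m; v ends 41 m/s.
x(15) = -9 + Σ Δx = 264 m.

264 m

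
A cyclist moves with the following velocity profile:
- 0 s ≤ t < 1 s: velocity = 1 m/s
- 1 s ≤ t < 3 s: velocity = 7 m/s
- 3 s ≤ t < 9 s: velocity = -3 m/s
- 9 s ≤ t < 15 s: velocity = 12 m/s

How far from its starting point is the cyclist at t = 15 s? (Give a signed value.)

69 m

Displacement is the signed area under the v-t curve.
0–1 s: 1 × 1 = 1 m
1–3 s: 7 × 2 = 14 m
3–9 s: -3 × 6 = -18 m
9–15 s: 12 × 6 = 72 m
Net displacement = 69 m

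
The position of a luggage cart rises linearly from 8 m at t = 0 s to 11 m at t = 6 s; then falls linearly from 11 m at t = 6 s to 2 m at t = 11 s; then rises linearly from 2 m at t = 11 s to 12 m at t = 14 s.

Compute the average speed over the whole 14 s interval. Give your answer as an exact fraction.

11/7 m/s

Average speed = (total path length)/(elapsed time); on a piecewise-linear x-t graph the path length is Σ|Δx|.
0–6 s: |Δx| = |11 − 8| = 3 m
6–11 s: |Δx| = |2 − 11| = 9 m
11–14 s: |Δx| = |12 − 2| = 10 m
Total path = 22 m; average speed = 22/14 = 11/7 m/s.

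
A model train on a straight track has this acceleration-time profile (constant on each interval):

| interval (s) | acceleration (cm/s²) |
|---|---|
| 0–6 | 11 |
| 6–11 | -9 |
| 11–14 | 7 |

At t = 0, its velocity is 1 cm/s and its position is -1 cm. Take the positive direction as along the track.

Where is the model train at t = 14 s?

523 cm

On each constant-a segment, Δv = aΔt and Δx = v₀Δt + ½aΔt²; chain segment to segment.
0–6 s: v starts 1 cm/s; Δx = 1·6 + ½·11·6² = 204 cm; v ends 67 cm/s.
6–11 s: v starts 67 cm/s; Δx = 67·5 + ½·-9·5² = 222.5 cm; v ends 22 cm/s.
11–14 s: v starts 22 cm/s; Δx = 22·3 + ½·7·3² = 97.5 cm; v ends 43 cm/s.
x(14) = -1 + Σ Δx = 523 cm.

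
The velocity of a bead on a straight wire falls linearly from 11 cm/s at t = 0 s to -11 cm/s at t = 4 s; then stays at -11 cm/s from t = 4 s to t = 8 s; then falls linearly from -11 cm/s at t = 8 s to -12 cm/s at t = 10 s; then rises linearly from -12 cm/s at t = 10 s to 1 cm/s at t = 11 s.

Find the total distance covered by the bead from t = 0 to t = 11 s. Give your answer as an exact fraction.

Total distance travelled is ∫|v| dt — sum the magnitudes of each area piece.
0–4 s: v = 0 at t = 2 s; triangle areas 11 + 11 = 22 cm
4–8 s: |-11| × 4 = 44 cm
8–10 s: |½(-11 + -12)(2)| = 23 cm
10–11 s: v = 0 at t = 142/13 s; triangle areas 72/13 + 1/26 = 145/26 cm
Total distance = 2459/26 cm

2459/26 cm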